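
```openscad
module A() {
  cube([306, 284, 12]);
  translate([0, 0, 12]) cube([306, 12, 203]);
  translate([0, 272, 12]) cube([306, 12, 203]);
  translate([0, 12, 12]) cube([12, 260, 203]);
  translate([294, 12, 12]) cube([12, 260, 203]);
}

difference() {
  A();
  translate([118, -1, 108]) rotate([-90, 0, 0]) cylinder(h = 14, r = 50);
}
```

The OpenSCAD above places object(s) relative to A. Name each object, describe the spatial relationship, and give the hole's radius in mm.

The subtracted cylinder has r = 50 mm.

A is an open box. The open box has a circular hole through its front wall. The hole's radius is 50 mm.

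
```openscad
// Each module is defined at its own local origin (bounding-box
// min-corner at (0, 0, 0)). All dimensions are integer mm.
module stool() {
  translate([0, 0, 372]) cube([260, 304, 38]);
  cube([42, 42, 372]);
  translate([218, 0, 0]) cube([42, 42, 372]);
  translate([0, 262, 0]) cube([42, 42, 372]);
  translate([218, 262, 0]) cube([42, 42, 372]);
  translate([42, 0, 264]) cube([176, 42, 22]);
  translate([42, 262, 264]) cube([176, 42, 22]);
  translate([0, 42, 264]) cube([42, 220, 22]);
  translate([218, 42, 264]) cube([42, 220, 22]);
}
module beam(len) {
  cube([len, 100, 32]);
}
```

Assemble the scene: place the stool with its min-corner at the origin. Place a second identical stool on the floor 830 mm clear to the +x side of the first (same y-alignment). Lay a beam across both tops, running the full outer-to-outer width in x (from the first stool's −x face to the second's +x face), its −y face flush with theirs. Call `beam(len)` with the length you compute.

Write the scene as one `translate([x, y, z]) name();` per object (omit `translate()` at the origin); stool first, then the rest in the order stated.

stool();
translate([1090, 0, 0]) stool();
translate([0, 0, 410]) beam(1350);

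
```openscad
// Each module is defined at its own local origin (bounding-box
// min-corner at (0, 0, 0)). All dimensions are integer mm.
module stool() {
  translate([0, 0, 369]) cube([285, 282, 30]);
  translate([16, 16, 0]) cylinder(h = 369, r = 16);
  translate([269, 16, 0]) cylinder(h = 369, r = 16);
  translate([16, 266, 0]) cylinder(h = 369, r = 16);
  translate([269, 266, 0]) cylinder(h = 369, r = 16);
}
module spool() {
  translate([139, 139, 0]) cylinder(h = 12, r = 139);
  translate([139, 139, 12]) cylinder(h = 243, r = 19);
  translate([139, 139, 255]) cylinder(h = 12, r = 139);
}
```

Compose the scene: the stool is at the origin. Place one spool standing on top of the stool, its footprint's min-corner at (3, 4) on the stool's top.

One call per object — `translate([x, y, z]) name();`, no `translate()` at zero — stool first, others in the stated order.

stool();
translate([3, 4, 399]) spool();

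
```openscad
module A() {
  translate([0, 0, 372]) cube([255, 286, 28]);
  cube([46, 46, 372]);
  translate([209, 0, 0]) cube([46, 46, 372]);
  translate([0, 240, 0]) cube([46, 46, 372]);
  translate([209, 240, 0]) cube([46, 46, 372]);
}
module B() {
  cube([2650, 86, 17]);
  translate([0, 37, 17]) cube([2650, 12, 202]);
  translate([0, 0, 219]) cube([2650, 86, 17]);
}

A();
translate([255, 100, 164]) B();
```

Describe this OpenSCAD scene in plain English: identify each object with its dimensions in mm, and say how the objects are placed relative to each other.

A is a four-legged stool. The seat is 255×286 mm, 28 mm thick, top at z = 400 mm. It stands on four square legs, each 46×46 mm in cross-section, from z = 0 to the seat underside, each flush with a corner of the seat.

B is an I-beam lying along x, 2650 mm long. Overall section height 236 mm. Two flanges 86 mm wide (y) and 17 mm thick, one on the floor and one at the top; a web 12 mm thick runs between them, centred on the flange width.

The I-beam is beside the stool with their tops flush at z = 400.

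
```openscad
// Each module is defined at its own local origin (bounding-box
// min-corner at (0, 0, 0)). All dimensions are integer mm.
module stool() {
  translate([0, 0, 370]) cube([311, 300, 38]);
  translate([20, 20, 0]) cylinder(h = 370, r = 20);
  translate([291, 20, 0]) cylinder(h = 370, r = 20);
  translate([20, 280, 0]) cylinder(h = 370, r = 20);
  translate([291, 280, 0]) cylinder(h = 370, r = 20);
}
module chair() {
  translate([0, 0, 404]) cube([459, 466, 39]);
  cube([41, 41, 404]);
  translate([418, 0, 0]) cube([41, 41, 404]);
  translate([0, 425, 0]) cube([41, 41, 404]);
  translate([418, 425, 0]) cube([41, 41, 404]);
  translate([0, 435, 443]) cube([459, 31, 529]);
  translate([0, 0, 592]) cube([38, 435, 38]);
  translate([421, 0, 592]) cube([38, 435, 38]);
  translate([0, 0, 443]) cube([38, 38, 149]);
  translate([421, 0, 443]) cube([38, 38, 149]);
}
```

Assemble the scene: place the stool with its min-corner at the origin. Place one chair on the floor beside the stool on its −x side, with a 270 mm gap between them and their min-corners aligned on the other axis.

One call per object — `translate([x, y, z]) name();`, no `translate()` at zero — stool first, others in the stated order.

stool();
translate([-729, 0, 0]) chair();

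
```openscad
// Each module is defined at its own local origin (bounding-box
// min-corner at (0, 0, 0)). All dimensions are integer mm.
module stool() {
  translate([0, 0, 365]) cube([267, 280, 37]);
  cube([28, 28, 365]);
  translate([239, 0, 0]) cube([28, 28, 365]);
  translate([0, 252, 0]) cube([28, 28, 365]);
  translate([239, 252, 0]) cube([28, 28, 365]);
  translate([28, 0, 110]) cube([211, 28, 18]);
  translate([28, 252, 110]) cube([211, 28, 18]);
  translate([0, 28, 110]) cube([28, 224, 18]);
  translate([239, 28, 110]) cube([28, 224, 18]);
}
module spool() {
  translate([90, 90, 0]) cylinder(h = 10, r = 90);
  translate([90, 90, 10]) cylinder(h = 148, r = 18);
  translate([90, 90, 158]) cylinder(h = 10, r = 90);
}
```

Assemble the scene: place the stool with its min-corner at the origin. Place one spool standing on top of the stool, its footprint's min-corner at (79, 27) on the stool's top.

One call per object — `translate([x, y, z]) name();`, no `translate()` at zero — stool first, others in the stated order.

stool();
translate([79, 27, 402]) spool();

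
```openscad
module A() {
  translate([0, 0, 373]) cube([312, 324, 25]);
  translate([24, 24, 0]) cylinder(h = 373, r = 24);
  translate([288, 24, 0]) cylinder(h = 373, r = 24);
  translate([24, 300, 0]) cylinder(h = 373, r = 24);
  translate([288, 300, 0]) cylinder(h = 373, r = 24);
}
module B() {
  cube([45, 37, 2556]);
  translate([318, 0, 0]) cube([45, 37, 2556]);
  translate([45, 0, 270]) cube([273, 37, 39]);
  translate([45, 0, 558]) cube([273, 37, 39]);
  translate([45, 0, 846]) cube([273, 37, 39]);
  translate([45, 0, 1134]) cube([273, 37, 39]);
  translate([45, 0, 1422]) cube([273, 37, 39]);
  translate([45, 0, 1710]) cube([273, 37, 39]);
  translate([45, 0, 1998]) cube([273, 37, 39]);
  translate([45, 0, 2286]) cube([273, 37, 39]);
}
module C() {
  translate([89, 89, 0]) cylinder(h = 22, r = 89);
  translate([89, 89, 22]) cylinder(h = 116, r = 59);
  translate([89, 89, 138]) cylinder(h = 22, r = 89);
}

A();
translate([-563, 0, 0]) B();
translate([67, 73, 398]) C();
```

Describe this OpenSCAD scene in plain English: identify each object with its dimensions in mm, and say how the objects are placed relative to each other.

A is a four-legged stool. The seat is a 312×324×25 mm slab whose top surface is at z = 398 mm; four round legs, each 48 mm in diameter, run from the floor (z = 0) to the underside of the seat, each leg's axis is inset half a diameter from the nearest pair of seat edges (so the leg's bounding box is flush with the corner).

B is a wooden ladder with two side rails of 45×37 mm section and 2556 mm height, set 363 mm apart overall. Between them run 8 rectangular rungs (37 mm deep, 39 mm thick), front faces flush with the rails' −y face. The bottom of the first rung is 270 mm above the floor and each subsequent rung is 288 mm higher than the one below.

C is a spool: two coaxial disc flanges of radius 89 mm and thickness 22 mm, joined by a core cylinder of radius 59 mm and height 116 mm. The lower flange rests on z = 0 and the three cylinders share a vertical axis.

The ladder is on the floor beside the stool on its −x side. The spool is on top of the stool, centred.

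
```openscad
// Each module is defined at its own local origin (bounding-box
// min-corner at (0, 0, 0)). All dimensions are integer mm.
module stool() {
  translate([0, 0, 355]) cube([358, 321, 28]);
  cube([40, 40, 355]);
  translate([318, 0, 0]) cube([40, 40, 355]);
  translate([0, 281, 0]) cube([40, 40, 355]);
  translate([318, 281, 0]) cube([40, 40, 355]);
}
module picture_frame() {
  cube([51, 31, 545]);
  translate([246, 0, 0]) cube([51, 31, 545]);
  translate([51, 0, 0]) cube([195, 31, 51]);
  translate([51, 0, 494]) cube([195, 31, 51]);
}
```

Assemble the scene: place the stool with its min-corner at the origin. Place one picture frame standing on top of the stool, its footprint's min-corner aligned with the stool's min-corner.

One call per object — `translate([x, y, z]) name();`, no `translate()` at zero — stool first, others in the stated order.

stool();
translate([0, 0, 383]) picture_frame();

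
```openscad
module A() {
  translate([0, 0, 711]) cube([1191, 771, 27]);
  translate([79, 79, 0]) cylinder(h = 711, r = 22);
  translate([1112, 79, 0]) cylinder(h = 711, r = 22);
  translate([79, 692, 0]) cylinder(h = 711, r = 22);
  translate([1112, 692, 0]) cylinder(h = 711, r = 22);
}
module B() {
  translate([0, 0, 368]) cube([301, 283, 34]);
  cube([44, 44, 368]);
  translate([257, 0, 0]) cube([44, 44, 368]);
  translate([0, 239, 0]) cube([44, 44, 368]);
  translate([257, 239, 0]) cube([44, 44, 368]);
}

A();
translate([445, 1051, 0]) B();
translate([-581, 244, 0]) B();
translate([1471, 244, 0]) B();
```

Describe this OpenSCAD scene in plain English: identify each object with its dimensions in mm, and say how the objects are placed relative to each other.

A is a rectangular dining table. The top is 1191×771×27 mm with its upper surface at z = 738 mm. It stands on four round legs of 44 mm diameter, each leg's bounding box inset 57 mm from the nearest pair of top edges, running from the floor to the underside of the top.

B is a four-legged stool. The seat is a 301×283×34 mm slab whose top surface is at z = 402 mm; four square legs, each 44×44 mm in cross-section, run from the floor (z = 0) to the underside of the seat, each flush with a corner of the seat.

Three stools sit around the table at the +y, −x, +x sides.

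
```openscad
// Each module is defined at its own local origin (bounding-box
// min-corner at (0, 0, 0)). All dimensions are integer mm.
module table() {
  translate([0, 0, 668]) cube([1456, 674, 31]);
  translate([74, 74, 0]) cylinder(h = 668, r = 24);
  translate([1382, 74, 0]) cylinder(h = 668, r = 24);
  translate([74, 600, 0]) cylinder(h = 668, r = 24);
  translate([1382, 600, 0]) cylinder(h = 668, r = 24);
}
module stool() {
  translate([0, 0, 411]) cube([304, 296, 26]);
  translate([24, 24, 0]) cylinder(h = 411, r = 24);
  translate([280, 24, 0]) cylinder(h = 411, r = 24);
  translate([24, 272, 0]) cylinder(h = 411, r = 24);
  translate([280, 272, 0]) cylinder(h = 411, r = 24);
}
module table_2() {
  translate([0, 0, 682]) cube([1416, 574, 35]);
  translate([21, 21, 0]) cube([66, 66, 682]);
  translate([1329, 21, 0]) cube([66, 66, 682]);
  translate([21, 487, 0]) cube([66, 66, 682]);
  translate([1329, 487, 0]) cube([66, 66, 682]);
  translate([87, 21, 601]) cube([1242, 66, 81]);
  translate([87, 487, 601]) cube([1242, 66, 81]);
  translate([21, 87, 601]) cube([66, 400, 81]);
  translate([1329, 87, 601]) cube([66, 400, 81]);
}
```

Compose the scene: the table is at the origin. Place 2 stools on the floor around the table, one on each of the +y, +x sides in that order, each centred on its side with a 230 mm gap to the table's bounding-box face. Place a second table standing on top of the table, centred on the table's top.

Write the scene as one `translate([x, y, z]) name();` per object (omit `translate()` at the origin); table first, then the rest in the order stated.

table();
translate([576, 904, 0]) stool();
translate([1686, 189, 0]) stool();
translate([20, 50, 699]) table_2();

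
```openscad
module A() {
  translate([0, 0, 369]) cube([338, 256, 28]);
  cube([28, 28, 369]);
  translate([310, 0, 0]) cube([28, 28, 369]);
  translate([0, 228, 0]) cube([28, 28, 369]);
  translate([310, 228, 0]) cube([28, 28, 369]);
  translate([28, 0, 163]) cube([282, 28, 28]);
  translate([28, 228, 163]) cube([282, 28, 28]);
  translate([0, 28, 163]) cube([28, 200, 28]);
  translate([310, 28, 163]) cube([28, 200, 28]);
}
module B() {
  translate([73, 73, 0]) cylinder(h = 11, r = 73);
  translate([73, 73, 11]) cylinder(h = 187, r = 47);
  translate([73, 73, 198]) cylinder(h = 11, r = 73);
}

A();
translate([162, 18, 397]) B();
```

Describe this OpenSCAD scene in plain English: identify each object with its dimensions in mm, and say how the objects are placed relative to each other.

A is a four-legged stool. The seat is a 338×256×28 mm slab whose top surface is at z = 397 mm; four square legs, each 28×28 mm in cross-section, run from the floor (z = 0) to the underside of the seat, each flush with a corner of the seat. Four stretchers, 28 mm wide and 28 mm tall, connect adjacent legs with their undersides at z = 163 mm, each running between the inner faces of the legs it joins and aligned with the legs' outer faces on the other axis.

B is a spool: two coaxial disc flanges of radius 73 mm and thickness 11 mm, joined by a core cylinder of radius 47 mm and height 187 mm. The lower flange rests on z = 0 and the three cylinders share a vertical axis.

The spool is on top of the stool.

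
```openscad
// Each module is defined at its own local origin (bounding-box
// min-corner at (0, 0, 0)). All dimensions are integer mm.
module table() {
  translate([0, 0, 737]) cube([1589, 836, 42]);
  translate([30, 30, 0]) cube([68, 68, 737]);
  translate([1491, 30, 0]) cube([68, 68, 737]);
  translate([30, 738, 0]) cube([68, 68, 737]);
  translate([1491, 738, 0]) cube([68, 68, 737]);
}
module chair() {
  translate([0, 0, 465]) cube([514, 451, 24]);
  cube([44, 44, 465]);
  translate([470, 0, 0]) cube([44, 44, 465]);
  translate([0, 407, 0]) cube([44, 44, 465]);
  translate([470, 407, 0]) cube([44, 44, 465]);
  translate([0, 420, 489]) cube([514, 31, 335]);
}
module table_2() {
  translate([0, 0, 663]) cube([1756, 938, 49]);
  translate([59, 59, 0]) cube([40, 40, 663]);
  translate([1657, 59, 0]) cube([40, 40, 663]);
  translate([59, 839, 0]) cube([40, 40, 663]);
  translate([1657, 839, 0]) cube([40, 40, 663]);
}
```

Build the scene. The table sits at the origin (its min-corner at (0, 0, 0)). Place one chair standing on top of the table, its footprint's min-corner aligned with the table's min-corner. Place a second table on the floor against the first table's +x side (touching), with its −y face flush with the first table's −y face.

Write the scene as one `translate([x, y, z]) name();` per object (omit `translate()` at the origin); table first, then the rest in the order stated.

table();
translate([0, 0, 779]) chair();
translate([1589, 0, 0]) table_2();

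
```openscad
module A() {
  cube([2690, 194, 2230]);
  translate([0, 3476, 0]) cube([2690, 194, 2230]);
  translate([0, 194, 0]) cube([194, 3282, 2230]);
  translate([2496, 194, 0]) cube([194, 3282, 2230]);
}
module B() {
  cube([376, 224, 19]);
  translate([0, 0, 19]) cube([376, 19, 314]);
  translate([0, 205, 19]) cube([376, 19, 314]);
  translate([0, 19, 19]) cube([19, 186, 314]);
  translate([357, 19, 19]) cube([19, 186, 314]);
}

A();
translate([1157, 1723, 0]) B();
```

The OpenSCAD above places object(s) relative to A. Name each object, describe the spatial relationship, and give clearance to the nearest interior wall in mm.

Clearances: x = 963, y = 1529; minimum 963 mm.

A is a house frame. B is an open box. The open box sits inside the house frame, centred. The clearance to the nearest interior wall is 963 mm.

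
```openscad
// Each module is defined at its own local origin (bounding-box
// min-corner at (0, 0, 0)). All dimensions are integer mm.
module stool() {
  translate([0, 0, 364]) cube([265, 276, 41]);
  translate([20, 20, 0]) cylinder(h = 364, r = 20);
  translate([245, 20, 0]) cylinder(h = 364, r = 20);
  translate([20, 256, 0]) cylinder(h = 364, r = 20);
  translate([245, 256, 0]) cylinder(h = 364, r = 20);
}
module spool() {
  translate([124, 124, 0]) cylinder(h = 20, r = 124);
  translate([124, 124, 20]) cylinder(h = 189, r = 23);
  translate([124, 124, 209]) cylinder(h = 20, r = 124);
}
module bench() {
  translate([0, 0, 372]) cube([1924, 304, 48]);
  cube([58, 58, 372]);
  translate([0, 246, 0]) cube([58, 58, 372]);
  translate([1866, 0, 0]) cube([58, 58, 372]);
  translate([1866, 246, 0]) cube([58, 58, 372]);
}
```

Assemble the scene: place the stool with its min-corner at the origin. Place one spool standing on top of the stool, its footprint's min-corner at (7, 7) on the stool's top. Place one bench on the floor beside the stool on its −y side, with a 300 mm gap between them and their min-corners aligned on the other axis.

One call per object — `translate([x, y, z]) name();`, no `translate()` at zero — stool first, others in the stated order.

stool();
translate([7, 7, 405]) spool();
translate([0, -604, 0]) bench();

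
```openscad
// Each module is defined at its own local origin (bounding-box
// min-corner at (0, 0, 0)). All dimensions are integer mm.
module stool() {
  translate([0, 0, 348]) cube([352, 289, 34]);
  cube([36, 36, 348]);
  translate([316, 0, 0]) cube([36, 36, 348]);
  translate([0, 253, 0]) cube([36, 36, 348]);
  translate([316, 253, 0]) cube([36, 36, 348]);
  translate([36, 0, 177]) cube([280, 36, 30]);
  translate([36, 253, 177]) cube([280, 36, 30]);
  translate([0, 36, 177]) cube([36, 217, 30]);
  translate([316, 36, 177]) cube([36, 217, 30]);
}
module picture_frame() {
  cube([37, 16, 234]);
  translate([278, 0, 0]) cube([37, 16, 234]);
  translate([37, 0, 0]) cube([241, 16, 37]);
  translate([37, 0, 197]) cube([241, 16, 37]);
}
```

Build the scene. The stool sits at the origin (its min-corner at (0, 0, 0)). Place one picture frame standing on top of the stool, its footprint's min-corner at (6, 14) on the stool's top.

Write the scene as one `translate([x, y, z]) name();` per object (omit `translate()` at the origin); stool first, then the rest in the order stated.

stool();
translate([6, 14, 382]) picture_frame();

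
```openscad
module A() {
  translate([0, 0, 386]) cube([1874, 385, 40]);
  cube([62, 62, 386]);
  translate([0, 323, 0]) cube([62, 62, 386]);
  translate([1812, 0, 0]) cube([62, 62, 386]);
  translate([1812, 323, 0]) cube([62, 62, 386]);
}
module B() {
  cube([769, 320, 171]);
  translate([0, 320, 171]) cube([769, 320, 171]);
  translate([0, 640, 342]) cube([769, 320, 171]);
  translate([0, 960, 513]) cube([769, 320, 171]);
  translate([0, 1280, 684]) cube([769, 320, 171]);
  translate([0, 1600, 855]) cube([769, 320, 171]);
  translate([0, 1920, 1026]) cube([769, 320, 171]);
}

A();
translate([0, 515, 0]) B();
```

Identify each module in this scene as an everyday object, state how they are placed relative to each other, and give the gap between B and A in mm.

A is a bench. B is a staircase. The staircase is on the floor beside the bench on its +y side. The gap between the staircase and the bench is 130 mm.

The staircase's nearest face is 130 mm from the bench's +y face.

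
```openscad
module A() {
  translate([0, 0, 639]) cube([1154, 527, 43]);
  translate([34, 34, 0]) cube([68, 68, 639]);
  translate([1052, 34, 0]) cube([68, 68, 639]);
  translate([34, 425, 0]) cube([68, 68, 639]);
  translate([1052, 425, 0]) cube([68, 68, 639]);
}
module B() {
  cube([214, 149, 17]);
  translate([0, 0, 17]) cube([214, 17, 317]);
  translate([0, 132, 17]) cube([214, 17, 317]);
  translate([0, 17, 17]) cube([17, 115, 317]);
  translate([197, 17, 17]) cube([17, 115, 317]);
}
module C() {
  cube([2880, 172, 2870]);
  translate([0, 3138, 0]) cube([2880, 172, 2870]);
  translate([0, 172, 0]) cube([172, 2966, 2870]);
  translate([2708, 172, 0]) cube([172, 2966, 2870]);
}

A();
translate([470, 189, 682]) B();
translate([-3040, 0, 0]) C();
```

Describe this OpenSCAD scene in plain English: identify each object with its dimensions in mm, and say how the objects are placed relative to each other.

A is a rectangular dining table. The top is 1154×527×43 mm with its upper surface at z = 682 mm. It stands on four 68×68 mm square legs, each inset 34 mm from the nearest pair of top edges, running from the floor to the underside of the top.

B is an open-topped rectangular box: outside dimensions 214×149×334 mm, with a uniform wall and base thickness of 17 mm. The base is a full 214×149 slab on the floor; four walls sit on top of the base. The front and back walls (the −y and +y sides) span the full width; the two side walls fit between them.

C is the wall frame of a small rectangular building: four walls, each 2870 mm tall and 172 mm thick, enclosing a footprint 2880 mm (x) by 3310 mm (y) outside-to-outside, with no floor or roof. The front and back walls (the −y and +y sides) span the full width; the two side walls fit between them.

The open box is on top of the table, centred. The house frame is on the floor beside the table on its −x side.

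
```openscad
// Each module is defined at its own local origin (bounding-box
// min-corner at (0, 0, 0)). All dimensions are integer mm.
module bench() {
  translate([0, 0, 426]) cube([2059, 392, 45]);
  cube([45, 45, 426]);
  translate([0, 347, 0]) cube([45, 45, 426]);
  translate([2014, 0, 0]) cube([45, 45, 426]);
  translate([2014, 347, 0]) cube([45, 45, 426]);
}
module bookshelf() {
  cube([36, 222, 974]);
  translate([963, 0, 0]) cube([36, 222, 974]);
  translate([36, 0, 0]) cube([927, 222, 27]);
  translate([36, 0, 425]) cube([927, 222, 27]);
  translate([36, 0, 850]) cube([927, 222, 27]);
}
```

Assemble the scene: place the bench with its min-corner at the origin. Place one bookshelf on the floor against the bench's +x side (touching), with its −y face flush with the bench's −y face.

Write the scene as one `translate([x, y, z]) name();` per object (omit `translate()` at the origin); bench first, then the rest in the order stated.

bench();
translate([2059, 0, 0]) bookshelf();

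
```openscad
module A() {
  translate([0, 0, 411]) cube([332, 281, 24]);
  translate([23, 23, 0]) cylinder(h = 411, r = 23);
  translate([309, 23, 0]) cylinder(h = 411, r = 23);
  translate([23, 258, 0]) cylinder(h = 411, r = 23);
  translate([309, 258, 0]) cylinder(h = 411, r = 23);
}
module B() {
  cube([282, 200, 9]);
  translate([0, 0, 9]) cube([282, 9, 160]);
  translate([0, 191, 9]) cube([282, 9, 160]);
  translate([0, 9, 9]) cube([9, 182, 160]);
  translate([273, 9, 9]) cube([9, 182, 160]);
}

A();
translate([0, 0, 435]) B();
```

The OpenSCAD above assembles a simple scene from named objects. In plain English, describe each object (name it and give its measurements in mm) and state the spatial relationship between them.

A is a four-legged stool. The seat is 332×281 mm, 24 mm thick, top at z = 435 mm. It stands on four round legs, each 46 mm in diameter, from z = 0 to the seat underside, each leg's axis is inset half a diameter from the nearest pair of seat edges (so the leg's bounding box is flush with the corner).

B is an open-topped rectangular box: outside dimensions 282×200×169 mm, with a uniform wall and base thickness of 9 mm. The base is a full 282×200 slab on the floor; four walls sit on top of the base. The front and back walls (the −y and +y sides) span the full width; the two side walls fit between them.

The open box is on top of the stool.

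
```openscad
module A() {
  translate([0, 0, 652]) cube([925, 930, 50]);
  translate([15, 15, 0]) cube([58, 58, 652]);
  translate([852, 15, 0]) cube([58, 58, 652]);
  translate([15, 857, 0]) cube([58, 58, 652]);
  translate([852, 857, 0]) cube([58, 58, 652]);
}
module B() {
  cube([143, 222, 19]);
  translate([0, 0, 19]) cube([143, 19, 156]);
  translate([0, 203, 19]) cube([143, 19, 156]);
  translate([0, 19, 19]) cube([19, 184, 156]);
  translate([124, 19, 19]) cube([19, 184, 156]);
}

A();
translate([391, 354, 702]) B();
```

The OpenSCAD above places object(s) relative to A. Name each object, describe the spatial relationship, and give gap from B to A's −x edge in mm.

A is a table. B is an open box. The open box is on top of the table, centred. The gap from the open box to the table's −x edge is 391 mm.

The open box's min-x is at 391; the table's min-x is 0; gap = 391 mm.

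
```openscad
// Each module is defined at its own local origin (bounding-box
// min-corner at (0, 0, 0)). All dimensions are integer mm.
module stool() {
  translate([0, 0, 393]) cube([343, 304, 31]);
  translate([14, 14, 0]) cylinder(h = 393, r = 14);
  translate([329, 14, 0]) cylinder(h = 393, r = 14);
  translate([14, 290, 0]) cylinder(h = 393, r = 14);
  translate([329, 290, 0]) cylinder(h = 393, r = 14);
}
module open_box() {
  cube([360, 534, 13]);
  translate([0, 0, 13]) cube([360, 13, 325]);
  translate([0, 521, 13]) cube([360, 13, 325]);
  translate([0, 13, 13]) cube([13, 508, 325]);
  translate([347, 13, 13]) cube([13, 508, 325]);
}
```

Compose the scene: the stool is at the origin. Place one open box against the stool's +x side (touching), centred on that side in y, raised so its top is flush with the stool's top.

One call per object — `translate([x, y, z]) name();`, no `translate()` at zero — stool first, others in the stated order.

stool();
translate([343, -115, 86]) open_box();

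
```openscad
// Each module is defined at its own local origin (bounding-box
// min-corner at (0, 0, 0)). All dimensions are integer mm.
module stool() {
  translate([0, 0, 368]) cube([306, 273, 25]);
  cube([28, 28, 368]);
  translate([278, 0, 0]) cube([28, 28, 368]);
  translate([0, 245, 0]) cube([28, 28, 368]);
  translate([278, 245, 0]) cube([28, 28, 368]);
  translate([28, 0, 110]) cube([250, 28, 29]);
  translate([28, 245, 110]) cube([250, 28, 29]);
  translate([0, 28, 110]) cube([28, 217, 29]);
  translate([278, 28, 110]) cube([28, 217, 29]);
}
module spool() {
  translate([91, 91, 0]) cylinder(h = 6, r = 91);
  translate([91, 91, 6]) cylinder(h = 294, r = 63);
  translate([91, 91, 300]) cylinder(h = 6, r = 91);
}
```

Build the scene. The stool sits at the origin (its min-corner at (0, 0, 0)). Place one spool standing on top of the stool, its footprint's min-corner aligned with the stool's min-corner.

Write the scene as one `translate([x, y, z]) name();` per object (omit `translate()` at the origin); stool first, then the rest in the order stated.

stool();
translate([0, 0, 393]) spool();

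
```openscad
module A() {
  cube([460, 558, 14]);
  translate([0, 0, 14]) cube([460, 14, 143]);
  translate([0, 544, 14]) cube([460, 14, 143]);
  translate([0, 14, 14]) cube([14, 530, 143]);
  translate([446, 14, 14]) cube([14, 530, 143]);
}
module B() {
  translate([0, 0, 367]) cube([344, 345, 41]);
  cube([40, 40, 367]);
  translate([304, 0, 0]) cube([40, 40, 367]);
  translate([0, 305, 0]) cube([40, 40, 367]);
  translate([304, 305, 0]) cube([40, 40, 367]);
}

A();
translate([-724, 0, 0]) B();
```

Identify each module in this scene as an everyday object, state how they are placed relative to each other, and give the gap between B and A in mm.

A is an open box. B is a stool. The stool is on the floor beside the open box on its −x side. The gap between the stool and the open box is 380 mm.

The stool's nearest face is 380 mm from the open box's −x face.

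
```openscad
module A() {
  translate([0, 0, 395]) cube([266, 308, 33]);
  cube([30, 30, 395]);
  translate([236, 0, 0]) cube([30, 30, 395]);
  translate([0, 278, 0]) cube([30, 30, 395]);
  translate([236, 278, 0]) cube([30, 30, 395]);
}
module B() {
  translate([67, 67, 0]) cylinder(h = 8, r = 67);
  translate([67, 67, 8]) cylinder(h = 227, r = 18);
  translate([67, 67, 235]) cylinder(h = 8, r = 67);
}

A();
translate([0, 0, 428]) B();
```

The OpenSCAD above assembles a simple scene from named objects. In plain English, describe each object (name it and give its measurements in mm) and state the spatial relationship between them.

A is a four-legged stool. The seat is 266×308 mm, 33 mm thick, top at z = 428 mm. It stands on four square legs, each 30×30 mm in cross-section, from z = 0 to the seat underside, each flush with a corner of the seat.

B is a spool: two coaxial disc flanges of radius 67 mm and thickness 8 mm, joined by a core cylinder of radius 18 mm and height 227 mm. The lower flange rests on z = 0 and the three cylinders share a vertical axis.

The spool is on top of the stool.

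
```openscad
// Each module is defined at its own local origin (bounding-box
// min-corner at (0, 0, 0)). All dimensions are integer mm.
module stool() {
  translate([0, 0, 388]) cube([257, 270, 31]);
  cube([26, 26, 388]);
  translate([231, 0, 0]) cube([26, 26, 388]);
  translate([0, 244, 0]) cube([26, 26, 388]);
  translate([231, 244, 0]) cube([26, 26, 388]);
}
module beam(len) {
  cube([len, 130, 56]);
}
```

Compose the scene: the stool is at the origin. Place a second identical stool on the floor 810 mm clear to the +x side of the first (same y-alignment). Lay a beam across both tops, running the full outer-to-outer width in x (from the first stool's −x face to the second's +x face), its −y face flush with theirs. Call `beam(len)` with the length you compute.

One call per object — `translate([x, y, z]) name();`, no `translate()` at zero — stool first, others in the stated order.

stool();
translate([1067, 0, 0]) stool();
translate([0, 0, 419]) beam(1324);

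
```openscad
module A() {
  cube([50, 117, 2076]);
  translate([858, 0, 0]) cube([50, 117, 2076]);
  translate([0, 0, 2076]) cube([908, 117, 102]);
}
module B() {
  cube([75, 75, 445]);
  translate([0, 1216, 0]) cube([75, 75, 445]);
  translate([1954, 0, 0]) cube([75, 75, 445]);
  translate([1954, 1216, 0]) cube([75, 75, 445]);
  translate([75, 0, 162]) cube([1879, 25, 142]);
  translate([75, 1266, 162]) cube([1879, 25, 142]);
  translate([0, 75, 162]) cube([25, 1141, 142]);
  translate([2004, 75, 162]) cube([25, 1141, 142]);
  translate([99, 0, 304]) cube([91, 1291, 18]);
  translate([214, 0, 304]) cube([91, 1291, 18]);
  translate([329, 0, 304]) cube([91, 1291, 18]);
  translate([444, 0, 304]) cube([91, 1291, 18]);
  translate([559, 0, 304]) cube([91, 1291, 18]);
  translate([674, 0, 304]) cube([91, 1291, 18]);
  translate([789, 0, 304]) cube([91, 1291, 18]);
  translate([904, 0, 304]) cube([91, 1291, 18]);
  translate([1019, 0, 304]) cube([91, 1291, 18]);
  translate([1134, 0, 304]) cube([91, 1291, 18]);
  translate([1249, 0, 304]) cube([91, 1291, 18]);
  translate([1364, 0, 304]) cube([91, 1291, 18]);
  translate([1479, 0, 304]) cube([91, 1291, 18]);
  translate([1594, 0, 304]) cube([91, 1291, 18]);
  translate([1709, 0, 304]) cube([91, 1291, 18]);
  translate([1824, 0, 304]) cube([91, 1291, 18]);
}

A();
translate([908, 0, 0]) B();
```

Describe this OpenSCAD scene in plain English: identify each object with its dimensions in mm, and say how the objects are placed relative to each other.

A is a door frame. The clear opening is 808 mm wide and 2076 mm high. Two 50 mm wide jambs, 117 mm deep, stand either side of the opening from the floor to the top of the opening. A 102 mm thick head sits across the top of both jambs, spanning the full outside width of the frame.

B is a bed frame 2029 mm long (x) by 1291 mm wide (y). Four 75×75 mm corner posts, 445 mm tall, at the corners of the footprint. Four rails of 25 mm thickness and 142 mm height run between adjacent posts with their undersides at z = 162 mm, their outer faces flush with the outside of the frame (the two x-running rails run between the posts' inner faces; the two y-running rails run between the posts' inner faces). 16 slats, each 91 mm wide (x) and 18 mm thick, lie across the top of the two x-running rails, running the full 1291 mm width of the frame in y; the slats are evenly spaced along x between the inner faces of the end posts with equal gaps (rounded down to the nearest mm) at the −x end and between each pair — any rounding remainder accumulates at the +x end.

The bed frame is against the door frame's +x side, with their −y faces flush.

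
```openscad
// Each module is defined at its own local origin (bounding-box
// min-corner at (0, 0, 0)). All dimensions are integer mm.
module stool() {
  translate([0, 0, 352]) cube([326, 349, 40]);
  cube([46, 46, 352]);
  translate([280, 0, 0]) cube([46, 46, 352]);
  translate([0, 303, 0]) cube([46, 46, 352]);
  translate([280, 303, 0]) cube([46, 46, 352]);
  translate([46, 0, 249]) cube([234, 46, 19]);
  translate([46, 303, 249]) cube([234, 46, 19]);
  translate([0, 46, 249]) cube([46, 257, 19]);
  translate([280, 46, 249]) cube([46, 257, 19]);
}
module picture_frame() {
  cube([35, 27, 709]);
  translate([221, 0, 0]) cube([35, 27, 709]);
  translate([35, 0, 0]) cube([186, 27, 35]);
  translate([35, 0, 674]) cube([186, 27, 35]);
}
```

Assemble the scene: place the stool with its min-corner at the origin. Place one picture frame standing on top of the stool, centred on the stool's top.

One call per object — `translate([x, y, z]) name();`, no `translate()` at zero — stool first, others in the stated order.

stool();
translate([35, 161, 392]) picture_frame();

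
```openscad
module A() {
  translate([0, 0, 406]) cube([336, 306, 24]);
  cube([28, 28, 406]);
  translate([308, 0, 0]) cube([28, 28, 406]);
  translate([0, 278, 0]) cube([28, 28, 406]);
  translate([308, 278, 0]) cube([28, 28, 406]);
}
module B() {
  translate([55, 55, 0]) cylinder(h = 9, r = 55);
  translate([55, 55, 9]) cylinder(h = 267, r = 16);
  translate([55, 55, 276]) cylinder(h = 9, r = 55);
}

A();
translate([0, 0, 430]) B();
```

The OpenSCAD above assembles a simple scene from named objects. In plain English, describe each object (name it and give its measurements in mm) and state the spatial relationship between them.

A is a four-legged stool. The seat is a 336×306×24 mm slab whose top surface is at z = 430 mm; four square legs, each 28×28 mm in cross-section, run from the floor (z = 0) to the underside of the seat, each flush with a corner of the seat.

B is a spool: two coaxial disc flanges of radius 55 mm and thickness 9 mm, joined by a core cylinder of radius 16 mm and height 267 mm. The lower flange rests on z = 0 and the three cylinders share a vertical axis.

The spool is on top of the stool.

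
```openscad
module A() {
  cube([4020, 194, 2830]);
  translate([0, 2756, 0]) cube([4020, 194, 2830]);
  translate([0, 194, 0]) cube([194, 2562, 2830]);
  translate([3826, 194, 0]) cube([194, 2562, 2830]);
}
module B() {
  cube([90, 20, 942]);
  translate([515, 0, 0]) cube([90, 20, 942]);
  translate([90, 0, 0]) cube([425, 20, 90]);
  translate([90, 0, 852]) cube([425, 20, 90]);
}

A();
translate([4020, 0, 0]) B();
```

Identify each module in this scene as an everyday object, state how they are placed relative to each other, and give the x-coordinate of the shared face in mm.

The house frame's +x face and the picture frame's −x face are both at x = 4020 mm.

A is a house frame. B is a picture frame. The picture frame is against the house frame's +x side, with their −y faces flush. The x-coordinate of the shared face is 4020 mm.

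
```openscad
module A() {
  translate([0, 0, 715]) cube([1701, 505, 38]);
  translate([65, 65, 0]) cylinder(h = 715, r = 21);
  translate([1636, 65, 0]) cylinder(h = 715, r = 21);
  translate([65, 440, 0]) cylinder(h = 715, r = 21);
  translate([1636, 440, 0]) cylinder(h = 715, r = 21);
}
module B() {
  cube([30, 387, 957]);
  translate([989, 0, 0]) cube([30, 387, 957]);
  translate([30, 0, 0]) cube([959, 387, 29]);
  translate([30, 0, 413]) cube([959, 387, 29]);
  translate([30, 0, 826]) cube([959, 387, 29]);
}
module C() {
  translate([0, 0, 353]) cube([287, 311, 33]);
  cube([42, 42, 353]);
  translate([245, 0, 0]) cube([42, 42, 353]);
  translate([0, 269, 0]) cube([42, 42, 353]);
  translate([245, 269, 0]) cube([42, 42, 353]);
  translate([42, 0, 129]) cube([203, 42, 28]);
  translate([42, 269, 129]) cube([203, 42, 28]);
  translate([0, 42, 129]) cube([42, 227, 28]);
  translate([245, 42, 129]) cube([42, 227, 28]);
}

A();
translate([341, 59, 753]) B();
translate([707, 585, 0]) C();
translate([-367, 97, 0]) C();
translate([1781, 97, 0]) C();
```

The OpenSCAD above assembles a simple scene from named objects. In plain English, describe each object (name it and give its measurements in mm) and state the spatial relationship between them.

A is a table: top 1701 mm (x) × 505 mm (y), 38 mm thick, upper face at z = 753 mm, on four round legs of 42 mm diameter, each leg's bounding box inset 44 mm from the nearest pair of top edges, running from z = 0 to the bottom of the top.

B is an open bookshelf. Two side panels, each 30 mm thick, 387 mm deep and 957 mm tall, stand 1019 mm apart (outside-to-outside). Between them sit 3 shelves, each 29 mm thick and 387 mm deep, spanning the full gap between the sides. The bottom shelf rests on the floor (its underside at z = 0) and the clear gap between one shelf's top and the next shelf's underside is 384 mm.

C is a four-legged stool. The seat is a 287×311×33 mm slab whose top surface is at z = 386 mm; four square legs, each 42×42 mm in cross-section, run from the floor (z = 0) to the underside of the seat, each flush with a corner of the seat. Four stretchers, 42 mm wide and 28 mm tall, connect adjacent legs with their undersides at z = 129 mm, each running between the inner faces of the legs it joins and aligned with the legs' outer faces on the other axis.

The bookshelf is on top of the table, centred. Three stools sit around the table at the +y, −x, +x sides.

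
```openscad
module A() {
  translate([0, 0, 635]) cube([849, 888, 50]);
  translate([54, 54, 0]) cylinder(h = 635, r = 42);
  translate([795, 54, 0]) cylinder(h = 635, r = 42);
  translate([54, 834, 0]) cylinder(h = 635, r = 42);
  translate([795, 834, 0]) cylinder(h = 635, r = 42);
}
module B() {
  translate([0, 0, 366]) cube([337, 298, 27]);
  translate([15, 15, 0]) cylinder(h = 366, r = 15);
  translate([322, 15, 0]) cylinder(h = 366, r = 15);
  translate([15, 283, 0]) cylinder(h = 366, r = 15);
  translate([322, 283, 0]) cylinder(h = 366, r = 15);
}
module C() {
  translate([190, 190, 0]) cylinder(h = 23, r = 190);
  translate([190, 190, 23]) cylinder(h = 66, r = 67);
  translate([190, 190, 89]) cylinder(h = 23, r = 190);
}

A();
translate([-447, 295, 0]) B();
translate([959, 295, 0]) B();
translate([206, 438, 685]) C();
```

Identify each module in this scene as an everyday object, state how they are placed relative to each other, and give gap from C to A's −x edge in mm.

The spool's min-x is at 206; the table's min-x is 0; gap = 206 mm.

A is a table. B is a stool. C is a spool. Two stools sit around the table at the −x, +x sides. The spool is on top of the table. The gap from the spool to the table's −x edge is 206 mm.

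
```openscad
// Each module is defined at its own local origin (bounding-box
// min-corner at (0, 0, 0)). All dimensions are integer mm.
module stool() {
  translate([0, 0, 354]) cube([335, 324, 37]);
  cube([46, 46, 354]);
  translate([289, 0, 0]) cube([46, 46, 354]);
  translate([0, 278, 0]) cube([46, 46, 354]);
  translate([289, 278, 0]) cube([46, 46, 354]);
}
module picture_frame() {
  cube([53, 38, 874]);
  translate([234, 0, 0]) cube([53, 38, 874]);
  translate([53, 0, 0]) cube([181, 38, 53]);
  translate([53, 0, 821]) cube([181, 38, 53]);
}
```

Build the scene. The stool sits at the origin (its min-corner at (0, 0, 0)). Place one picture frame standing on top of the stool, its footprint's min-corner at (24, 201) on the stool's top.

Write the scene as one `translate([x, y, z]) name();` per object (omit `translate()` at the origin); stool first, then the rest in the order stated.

stool();
translate([24, 201, 391]) picture_frame();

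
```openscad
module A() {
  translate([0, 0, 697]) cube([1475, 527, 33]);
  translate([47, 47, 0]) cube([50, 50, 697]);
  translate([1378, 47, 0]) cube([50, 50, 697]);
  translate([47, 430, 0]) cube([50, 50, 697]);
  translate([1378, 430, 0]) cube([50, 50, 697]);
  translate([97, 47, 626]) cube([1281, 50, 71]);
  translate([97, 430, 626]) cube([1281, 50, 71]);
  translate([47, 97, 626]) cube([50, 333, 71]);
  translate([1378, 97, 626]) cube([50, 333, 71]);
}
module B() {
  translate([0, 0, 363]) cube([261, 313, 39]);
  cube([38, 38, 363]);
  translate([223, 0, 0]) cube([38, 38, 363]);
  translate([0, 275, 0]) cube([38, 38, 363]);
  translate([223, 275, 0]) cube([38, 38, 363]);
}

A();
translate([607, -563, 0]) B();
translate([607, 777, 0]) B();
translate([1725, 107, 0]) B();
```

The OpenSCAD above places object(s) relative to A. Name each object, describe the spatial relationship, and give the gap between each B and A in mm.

Each stool's nearest face is 250 mm from the table's bounding box.

A is a table. B is a stool. Three stools sit around the table at the −y, +y, +x sides. The gap between each stool and the table is 250 mm.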